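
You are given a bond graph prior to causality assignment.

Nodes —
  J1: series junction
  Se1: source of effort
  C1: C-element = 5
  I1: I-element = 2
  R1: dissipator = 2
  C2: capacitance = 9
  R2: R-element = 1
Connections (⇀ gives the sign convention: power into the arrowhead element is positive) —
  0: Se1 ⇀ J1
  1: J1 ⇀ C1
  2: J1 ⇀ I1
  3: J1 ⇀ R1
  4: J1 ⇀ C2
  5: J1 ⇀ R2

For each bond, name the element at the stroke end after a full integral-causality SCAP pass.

β0 |J1
β1 |J1
β2 |I1
β3 |J1
β4 |J1
β5 |J1

b0 stroke at J1  (Se1 fixes effort; stroke away)
b1 stroke at J1  (C1 integral (e out))
b2 stroke at I1  (I1 integral (f out))
b3 stroke at J1  (common-f at J1 fixed by 2)
b4 stroke at J1  (common-f at J1 fixed by 2)
b5 stroke at J1  (common-f at J1 fixed by 2)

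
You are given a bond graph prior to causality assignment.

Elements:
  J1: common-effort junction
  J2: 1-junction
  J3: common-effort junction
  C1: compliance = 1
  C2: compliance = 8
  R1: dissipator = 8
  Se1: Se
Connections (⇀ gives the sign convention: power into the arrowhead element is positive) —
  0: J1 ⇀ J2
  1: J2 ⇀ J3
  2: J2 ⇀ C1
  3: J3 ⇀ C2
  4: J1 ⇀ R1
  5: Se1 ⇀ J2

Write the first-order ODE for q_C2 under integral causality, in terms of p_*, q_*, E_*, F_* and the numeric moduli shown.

dq_C2/dt = E_Se1/8 - q_C1/8 - q_C2/64

bond 5 stroke at J2  (Se1: effort source, stroke at far end)
bond 2 stroke at J2  (C1 outputs effort q/C1)
bond 3 stroke at J3  (C2 integral (e out))
bond 1 stroke at J2  (J3: bond 3 brought effort, rest push out)
bond 0 stroke at J1  (only one flow-in slot at J2)
bond 4 stroke at R1  (common-e at J1 fixed by 0)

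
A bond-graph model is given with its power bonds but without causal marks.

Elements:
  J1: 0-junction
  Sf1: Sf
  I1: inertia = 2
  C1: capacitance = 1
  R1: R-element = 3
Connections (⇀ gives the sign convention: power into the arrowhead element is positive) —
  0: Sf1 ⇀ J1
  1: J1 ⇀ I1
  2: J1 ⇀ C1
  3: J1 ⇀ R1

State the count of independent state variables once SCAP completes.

#0 →Sf1  (Sf1: flow source, stroke at near end)
#1 →I1  (prefer integral on I1)
#2 →J1  (C1 outputs effort q/C1)
#3 →R1  (0-jn J1 has e-setter on 2)

2  (C1, I1 all integral)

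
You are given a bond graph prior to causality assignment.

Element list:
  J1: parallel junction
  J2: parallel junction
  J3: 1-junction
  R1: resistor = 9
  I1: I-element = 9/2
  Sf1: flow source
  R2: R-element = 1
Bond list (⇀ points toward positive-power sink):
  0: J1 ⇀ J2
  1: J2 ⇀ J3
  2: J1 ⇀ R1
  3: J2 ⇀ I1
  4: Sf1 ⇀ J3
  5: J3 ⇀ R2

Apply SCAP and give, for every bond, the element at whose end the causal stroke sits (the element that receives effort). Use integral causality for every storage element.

b4 stroke at Sf1  (Sf1 fixes flow; stroke at Sf1)
b1 stroke at J3  (1-jn J3 has f-setter on 4)
b5 stroke at J3  (common-f at J3 fixed by 4)
b3 stroke at I1  (I1 outputs flow p/I1)
b0 stroke at J2  (J2 needs exactly one e-in)
b2 stroke at J1  (J1: last free bond brings effort in)

#0 |J2
#1 |J3
#2 |J1
#3 |I1
#4 |Sf1
#5 |J3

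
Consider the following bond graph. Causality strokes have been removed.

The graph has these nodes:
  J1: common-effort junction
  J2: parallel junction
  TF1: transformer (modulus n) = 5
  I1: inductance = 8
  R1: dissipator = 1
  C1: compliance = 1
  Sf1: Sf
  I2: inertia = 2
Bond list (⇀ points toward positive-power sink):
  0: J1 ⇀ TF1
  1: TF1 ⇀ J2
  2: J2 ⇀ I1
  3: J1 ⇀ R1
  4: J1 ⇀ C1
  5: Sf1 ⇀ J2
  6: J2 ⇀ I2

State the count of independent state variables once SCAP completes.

3  (C1, I1, I2 all integral)

#5 stroke→Sf1  (Sf1 (Sf) sets flow on bond)
#2 stroke→I1  (I1 integral (f out))
#4 stroke→J1  (C1: C, integral causality)
#0 stroke→TF1  (J1 effort already set via bond 4)
#3 stroke→R1  (0-jn J1 has e-setter on 4)
#1 stroke→J2  (through TF1, causality passes straight; one stroke at TF1)
#6 stroke→I2  (0-jn J2 has e-setter on 1)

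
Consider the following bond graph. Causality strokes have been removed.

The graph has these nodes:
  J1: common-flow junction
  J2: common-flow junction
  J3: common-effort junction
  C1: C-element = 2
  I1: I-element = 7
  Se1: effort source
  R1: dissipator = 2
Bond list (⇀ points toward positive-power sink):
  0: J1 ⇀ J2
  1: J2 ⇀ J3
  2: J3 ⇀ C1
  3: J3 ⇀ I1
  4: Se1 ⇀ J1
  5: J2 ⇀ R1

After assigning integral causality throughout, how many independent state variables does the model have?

#4 stroke at J1  (source Se1 imposes e)
#0 stroke at J2  (J1 needs exactly one f-in)
#2 stroke at J3  (C1 integral (e out))
#1 stroke at J2  (common-e at J3 fixed by 2)
#3 stroke at I1  (common-e at J3 fixed by 2)
#5 stroke at R1  (only one flow-in slot at J2)

2  (C1, I1 all integral)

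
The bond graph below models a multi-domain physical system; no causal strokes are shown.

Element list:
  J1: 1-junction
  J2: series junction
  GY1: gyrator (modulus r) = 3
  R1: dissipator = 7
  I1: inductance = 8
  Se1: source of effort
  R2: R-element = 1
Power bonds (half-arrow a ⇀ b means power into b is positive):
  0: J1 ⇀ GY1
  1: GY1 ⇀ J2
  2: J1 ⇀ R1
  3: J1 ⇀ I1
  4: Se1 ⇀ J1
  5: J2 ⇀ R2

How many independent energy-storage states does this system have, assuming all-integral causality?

#4 |J1  (Se1 (Se) sets effort on bond)
#3 |I1  (I1 integral (f out))
#0 |J1  (J1: bond 3 brought flow, rest push out)
#2 |J1  (J1 flow already set via bond 3)
#1 |J2  (GY1: gyrator matches bond 0)
#5 |R2  (J2 needs exactly one f-in)

1  (I1 all integral)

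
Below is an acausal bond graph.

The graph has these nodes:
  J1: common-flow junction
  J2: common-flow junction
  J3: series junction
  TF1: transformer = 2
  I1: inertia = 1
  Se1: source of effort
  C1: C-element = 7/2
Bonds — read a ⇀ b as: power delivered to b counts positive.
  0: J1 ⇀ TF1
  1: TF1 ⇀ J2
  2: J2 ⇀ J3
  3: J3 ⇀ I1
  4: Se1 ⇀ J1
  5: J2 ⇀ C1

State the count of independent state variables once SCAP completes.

2  (C1, I1 all integral)

b4 →J1  (Se1 fixes effort; stroke away)
b0 →TF1  (J1 needs exactly one f-in)
b1 →J2  (TF1: transformer flips bond 0)
b3 →I1  (prefer integral on I1)
b2 →J3  (J3: bond 3 brought flow, rest push out)
b5 →J2  (J2 flow already set via bond 2)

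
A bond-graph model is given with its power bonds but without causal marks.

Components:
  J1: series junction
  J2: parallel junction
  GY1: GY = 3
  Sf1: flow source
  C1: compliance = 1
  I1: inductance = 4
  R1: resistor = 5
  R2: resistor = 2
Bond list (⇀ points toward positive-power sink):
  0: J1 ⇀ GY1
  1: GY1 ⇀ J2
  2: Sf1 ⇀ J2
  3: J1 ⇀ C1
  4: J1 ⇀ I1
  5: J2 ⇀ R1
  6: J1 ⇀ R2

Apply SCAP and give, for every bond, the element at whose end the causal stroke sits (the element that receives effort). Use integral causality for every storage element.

bond 2 stroke at Sf1  (Sf1 (Sf) sets flow on bond)
bond 3 stroke at J1  (C1 outputs effort q/C1)
bond 4 stroke at I1  (I1 outputs flow p/I1)
bond 0 stroke at J1  (1-jn J1 has f-setter on 4)
bond 6 stroke at J1  (common-f at J1 fixed by 4)
bond 1 stroke at J2  (GY1: gyrator matches bond 0)
bond 5 stroke at R1  (common-e at J2 fixed by 1)

#0 →J1
#1 →J2
#2 →Sf1
#3 →J1
#4 →I1
#5 →R1
#6 →J1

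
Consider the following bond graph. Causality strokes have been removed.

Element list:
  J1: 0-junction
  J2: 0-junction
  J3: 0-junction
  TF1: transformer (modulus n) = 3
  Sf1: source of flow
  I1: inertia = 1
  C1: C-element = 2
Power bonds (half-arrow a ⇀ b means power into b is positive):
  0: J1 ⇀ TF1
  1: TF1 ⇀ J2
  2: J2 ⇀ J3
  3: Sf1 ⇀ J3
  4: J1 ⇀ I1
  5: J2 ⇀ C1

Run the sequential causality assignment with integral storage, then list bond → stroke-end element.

b0 stroke→J1
b1 stroke→TF1
b2 stroke→J3
b3 stroke→Sf1
b4 stroke→I1
b5 stroke→J2

bond 3 |Sf1  (Sf1 fixes flow; stroke at Sf1)
bond 2 |J3  (J3: last free bond brings effort in)
bond 4 |I1  (I1 integral (f out))
bond 0 |J1  (J1 needs exactly one e-in)
bond 1 |TF1  (through TF1, causality passes straight; one stroke at TF1)
bond 5 |J2  (closing 0-jn rule on J2)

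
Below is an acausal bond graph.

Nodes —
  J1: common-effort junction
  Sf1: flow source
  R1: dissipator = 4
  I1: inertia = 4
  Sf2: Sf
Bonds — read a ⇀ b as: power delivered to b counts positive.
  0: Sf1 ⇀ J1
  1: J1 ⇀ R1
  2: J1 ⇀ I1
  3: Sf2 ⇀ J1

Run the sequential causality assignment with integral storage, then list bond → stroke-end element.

b0 →Sf1  (Sf1: flow source, stroke at near end)
b3 →Sf2  (Sf2 fixes flow; stroke at Sf2)
b2 →I1  (I1: I, integral causality)
b1 →J1  (only one effort-in slot at J1)

β0 stroke→Sf1
β1 stroke→J1
β2 stroke→I1
β3 stroke→Sf2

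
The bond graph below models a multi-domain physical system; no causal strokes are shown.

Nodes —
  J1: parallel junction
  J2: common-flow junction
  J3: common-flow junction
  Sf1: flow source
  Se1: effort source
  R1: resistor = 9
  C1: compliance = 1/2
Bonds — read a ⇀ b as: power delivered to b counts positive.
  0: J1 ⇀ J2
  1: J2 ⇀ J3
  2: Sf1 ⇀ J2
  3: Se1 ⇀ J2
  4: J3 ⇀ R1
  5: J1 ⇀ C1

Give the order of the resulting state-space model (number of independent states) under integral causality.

b2 →Sf1  (Sf1 fixes flow; stroke at Sf1)
b3 →J2  (Se1 fixes effort; stroke away)
b0 →J2  (common-f at J2 fixed by 2)
b1 →J2  (1-jn J2 has f-setter on 2)
b4 →J3  (1-jn J3 has f-setter on 1)
b5 →J1  (J1: last free bond brings effort in)

1  (C1 all integral)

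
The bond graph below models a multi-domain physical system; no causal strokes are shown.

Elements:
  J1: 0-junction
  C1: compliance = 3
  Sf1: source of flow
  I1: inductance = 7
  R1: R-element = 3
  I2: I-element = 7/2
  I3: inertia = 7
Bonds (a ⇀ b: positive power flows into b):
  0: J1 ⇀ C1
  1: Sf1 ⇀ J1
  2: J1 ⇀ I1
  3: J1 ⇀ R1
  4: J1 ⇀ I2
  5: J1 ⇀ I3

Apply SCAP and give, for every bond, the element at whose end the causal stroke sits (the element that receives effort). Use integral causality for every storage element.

bond 1 stroke at Sf1  (Sf1: flow source, stroke at near end)
bond 0 stroke at J1  (C1 integral (e out))
bond 2 stroke at I1  (J1 effort already set via bond 0)
bond 3 stroke at R1  (J1 effort already set via bond 0)
bond 4 stroke at I2  (0-jn J1 has e-setter on 0)
bond 5 stroke at I3  (common-e at J1 fixed by 0)

#0 →J1
#1 →Sf1
#2 →I1
#3 →R1
#4 →I2
#5 →I3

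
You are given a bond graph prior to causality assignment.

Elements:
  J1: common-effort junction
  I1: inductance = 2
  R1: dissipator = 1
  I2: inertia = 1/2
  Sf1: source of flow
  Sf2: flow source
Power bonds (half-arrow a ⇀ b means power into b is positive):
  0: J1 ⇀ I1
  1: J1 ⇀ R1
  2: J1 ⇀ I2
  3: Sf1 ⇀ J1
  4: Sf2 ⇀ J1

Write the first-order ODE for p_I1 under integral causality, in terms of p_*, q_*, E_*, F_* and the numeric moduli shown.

β3 |Sf1  (Sf1: flow source, stroke at near end)
β4 |Sf2  (source Sf2 imposes f)
β0 |I1  (I1 outputs flow p/I1)
β2 |I2  (I2 integral (f out))
β1 |J1  (closing 0-jn rule on J1)

dp_I1/dt = F_Sf1 + F_Sf2 - p_I1/2 - 2*p_I2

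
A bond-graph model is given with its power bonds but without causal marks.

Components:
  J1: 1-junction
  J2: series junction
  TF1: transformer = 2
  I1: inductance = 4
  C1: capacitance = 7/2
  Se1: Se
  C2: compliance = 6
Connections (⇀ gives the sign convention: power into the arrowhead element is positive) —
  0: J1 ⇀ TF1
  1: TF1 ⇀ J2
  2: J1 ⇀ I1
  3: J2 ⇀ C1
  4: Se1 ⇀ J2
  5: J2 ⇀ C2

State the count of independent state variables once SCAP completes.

β4 stroke at J2  (Se1 fixes effort; stroke away)
β2 stroke at I1  (I1: I, integral causality)
β0 stroke at J1  (common-f at J1 fixed by 2)
β1 stroke at TF1  (TF TF1: opposite of bond 0)
β3 stroke at J2  (common-f at J2 fixed by 1)
β5 stroke at J2  (J2: bond 1 brought flow, rest push out)

3  (C1, C2, I1 all integral)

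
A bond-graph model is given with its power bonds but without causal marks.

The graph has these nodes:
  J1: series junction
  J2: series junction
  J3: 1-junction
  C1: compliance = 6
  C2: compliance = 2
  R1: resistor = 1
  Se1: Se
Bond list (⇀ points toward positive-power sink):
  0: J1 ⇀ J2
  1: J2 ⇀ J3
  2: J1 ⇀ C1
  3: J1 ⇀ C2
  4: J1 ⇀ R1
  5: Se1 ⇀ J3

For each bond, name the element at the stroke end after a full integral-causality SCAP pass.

β0 →J1
β1 →J2
β2 →J1
β3 →J1
β4 →R1
β5 →J3

#5 stroke at J3  (Se1: effort source, stroke at far end)
#1 stroke at J2  (closing 1-jn rule on J3)
#0 stroke at J1  (closing 1-jn rule on J2)
#2 stroke at J1  (C1: C, integral causality)
#3 stroke at J1  (prefer integral on C2)
#4 stroke at R1  (closing 1-jn rule on J1)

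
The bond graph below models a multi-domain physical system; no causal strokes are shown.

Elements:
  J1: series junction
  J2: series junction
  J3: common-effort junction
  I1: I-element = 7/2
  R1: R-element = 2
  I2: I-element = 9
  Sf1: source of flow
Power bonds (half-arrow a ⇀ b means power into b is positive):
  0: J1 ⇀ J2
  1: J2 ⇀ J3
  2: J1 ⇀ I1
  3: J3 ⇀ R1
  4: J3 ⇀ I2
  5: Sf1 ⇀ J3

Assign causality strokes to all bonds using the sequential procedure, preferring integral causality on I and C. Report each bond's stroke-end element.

#5 stroke at Sf1  (Sf1: flow source, stroke at near end)
#2 stroke at I1  (I1 integral (f out))
#0 stroke at J1  (J1 flow already set via bond 2)
#1 stroke at J2  (1-jn J2 has f-setter on 0)
#4 stroke at I2  (I2 integral (f out))
#3 stroke at J3  (closing 0-jn rule on J3)

#0 stroke→J1
#1 stroke→J2
#2 stroke→I1
#3 stroke→J3
#4 stroke→I2
#5 stroke→Sf1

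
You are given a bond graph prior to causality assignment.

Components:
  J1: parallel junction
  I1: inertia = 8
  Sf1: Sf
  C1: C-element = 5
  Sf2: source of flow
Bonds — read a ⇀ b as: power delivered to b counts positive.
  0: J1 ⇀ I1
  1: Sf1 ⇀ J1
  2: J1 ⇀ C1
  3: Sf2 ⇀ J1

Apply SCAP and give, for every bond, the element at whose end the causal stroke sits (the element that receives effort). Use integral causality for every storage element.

b1 stroke→Sf1  (Sf1 fixes flow; stroke at Sf1)
b3 stroke→Sf2  (Sf2: flow source, stroke at near end)
b0 stroke→I1  (I1 outputs flow p/I1)
b2 stroke→J1  (J1: last free bond brings effort in)

#0 |I1
#1 |Sf1
#2 |J1
#3 |Sf2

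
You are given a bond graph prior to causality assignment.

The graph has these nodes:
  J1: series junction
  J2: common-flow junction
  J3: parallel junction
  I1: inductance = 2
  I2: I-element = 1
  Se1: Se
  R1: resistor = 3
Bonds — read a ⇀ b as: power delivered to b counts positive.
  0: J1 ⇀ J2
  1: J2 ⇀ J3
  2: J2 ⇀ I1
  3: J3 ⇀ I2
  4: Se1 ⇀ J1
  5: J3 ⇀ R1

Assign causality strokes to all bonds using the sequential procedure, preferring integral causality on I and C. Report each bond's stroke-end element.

β4 stroke at J1  (Se1: effort source, stroke at far end)
β0 stroke at J2  (J1 needs exactly one f-in)
β2 stroke at I1  (I1: I, integral causality)
β1 stroke at J2  (J2: bond 2 brought flow, rest push out)
β3 stroke at I2  (I2: I, integral causality)
β5 stroke at J3  (J3: last free bond brings effort in)

bond 0 →J2
bond 1 →J2
bond 2 →I1
bond 3 →I2
bond 4 →J1
bond 5 →J3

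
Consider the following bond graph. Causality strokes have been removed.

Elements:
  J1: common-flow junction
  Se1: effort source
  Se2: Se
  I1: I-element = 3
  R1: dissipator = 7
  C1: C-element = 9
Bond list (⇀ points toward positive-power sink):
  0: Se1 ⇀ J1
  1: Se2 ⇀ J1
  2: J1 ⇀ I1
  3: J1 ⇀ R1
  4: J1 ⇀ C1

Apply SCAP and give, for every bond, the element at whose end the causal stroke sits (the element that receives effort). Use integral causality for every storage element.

b0 →J1  (Se1: effort source, stroke at far end)
b1 →J1  (Se2: effort source, stroke at far end)
b2 →I1  (I1 integral (f out))
b3 →J1  (J1 flow already set via bond 2)
b4 →J1  (1-jn J1 has f-setter on 2)

#0 |J1
#1 |J1
#2 |I1
#3 |J1
#4 |J1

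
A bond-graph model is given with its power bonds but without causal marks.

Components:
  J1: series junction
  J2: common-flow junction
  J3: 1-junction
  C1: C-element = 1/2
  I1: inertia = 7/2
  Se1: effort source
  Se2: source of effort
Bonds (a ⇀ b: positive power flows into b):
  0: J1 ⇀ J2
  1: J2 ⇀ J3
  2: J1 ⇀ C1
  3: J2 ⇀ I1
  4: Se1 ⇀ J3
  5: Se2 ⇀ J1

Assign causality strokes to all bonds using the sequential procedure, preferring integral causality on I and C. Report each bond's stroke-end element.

#4 |J3  (Se1 fixes effort; stroke away)
#5 |J1  (Se2: effort source, stroke at far end)
#1 |J2  (only one flow-in slot at J3)
#2 |J1  (prefer integral on C1)
#0 |J2  (closing 1-jn rule on J1)
#3 |I1  (J2: last free bond brings flow in)

β0 →J2
β1 →J2
β2 →J1
β3 →I1
β4 →J3
β5 →J1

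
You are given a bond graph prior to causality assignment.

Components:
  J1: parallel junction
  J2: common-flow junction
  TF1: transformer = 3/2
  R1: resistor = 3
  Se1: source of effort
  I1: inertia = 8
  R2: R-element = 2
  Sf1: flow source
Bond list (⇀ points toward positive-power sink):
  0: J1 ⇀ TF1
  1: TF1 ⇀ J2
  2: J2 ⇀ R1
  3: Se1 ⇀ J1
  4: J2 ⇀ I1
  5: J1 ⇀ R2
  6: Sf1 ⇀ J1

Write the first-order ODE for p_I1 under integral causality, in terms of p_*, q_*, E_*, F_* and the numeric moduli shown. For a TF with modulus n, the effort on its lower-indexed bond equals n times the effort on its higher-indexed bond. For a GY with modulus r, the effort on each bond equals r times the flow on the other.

β3 stroke→J1  (source Se1 imposes e)
β6 stroke→Sf1  (Sf1 fixes flow; stroke at Sf1)
β0 stroke→TF1  (J1: bond 3 brought effort, rest push out)
β5 stroke→R2  (common-e at J1 fixed by 3)
β1 stroke→J2  (TF1: transformer flips bond 0)
β4 stroke→I1  (prefer integral on I1)
β2 stroke→J2  (1-jn J2 has f-setter on 4)

dp_I1/dt = 2*E_Se1/3 - 3*p_I1/8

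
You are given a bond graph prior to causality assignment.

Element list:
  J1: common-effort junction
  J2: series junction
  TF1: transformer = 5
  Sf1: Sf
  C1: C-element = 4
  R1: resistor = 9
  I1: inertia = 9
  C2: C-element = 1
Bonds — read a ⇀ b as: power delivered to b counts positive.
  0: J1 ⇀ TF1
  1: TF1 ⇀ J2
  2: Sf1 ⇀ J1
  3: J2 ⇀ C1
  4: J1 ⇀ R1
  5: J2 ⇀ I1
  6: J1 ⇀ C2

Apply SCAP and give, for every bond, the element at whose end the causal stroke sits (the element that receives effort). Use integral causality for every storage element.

#0 |TF1
#1 |J2
#2 |Sf1
#3 |J2
#4 |R1
#5 |I1
#6 |J1

β2 →Sf1  (source Sf1 imposes f)
β3 →J2  (C1 integral (e out))
β5 →I1  (prefer integral on I1)
β1 →J2  (1-jn J2 has f-setter on 5)
β0 →TF1  (TF1: transformer flips bond 1)
β6 →J1  (prefer integral on C2)
β4 →R1  (common-e at J1 fixed by 6)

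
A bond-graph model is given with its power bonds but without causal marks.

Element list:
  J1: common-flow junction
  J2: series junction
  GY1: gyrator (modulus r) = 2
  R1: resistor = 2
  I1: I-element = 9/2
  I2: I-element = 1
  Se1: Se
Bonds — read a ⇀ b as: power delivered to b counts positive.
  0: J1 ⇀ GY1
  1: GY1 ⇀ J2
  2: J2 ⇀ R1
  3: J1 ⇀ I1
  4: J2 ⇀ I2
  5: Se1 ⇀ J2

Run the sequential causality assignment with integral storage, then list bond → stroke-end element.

b5 →J2  (source Se1 imposes e)
b3 →I1  (I1 outputs flow p/I1)
b0 →J1  (common-f at J1 fixed by 3)
b1 →J2  (through GY1, causality inverts; strokes same side of GY1)
b4 →I2  (I2 outputs flow p/I2)
b2 →J2  (common-f at J2 fixed by 4)

β0 →J1
β1 →J2
β2 →J2
β3 →I1
β4 →I2
β5 →J2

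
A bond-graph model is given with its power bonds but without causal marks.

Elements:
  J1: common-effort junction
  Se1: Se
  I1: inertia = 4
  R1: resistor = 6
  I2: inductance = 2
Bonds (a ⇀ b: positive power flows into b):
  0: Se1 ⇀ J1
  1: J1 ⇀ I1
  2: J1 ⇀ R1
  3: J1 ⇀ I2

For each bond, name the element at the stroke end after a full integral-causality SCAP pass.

b0 →J1
b1 →I1
b2 →R1
b3 →I2

β0 →J1  (source Se1 imposes e)
β1 →I1  (0-jn J1 has e-setter on 0)
β2 →R1  (J1 effort already set via bond 0)
β3 →I2  (J1 effort already set via bond 0)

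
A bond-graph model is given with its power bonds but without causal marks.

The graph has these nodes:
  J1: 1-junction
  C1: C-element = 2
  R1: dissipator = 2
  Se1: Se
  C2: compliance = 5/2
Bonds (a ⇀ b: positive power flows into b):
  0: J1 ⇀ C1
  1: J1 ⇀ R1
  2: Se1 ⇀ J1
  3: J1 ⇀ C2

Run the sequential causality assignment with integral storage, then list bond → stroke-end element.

bond 0 →J1
bond 1 →R1
bond 2 →J1
bond 3 →J1

#2 →J1  (source Se1 imposes e)
#0 →J1  (C1 integral (e out))
#3 →J1  (C2 integral (e out))
#1 →R1  (closing 1-jn rule on J1)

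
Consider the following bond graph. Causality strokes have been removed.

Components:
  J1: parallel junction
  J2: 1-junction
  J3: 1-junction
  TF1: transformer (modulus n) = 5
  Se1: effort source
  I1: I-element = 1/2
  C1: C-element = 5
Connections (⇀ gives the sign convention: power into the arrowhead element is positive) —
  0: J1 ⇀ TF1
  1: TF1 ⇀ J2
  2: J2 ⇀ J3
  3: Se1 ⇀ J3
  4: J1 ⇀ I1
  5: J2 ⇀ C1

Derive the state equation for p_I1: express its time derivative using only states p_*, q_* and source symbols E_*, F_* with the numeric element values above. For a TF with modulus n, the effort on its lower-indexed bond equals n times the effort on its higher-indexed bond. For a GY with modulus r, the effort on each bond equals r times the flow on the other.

dp_I1/dt = -5*E_Se1 + q_C1

#3 |J3  (Se1 (Se) sets effort on bond)
#2 |J2  (J3 needs exactly one f-in)
#4 |I1  (I1 integral (f out))
#0 |J1  (closing 0-jn rule on J1)
#1 |TF1  (TF1: transformer flips bond 0)
#5 |J2  (J2: bond 1 brought flow, rest push out)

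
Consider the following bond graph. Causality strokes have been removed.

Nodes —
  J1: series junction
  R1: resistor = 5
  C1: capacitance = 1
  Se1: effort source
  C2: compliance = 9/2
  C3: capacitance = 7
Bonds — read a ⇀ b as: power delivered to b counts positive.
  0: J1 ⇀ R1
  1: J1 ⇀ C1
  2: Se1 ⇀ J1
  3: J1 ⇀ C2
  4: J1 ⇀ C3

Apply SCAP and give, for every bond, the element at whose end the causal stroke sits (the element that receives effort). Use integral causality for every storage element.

β2 |J1  (Se1 (Se) sets effort on bond)
β1 |J1  (C1: C, integral causality)
β3 |J1  (C2 integral (e out))
β4 |J1  (C3 outputs effort q/C3)
β0 |R1  (J1 needs exactly one f-in)

β0 stroke→R1
β1 stroke→J1
β2 stroke→J1
β3 stroke→J1
β4 stroke→J1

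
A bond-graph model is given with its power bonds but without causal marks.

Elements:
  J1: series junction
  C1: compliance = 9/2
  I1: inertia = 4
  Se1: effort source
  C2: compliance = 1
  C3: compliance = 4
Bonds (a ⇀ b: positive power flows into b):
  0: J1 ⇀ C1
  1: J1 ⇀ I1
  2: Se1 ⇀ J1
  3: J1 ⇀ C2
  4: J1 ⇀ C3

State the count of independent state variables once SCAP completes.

4  (C1, C2, C3, I1 all integral)

b2 stroke at J1  (Se1 (Se) sets effort on bond)
b0 stroke at J1  (C1 integral (e out))
b1 stroke at I1  (I1: I, integral causality)
b3 stroke at J1  (J1 flow already set via bond 1)
b4 stroke at J1  (J1: bond 1 brought flow, rest push out)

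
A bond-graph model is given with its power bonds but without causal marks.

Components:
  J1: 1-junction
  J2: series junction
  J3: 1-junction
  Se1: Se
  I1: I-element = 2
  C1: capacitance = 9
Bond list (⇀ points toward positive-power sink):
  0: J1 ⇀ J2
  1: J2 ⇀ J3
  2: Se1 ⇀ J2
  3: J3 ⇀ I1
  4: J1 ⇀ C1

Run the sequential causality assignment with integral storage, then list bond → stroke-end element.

b2 |J2  (Se1 fixes effort; stroke away)
b3 |I1  (I1 outputs flow p/I1)
b1 |J3  (common-f at J3 fixed by 3)
b0 |J2  (J2: bond 1 brought flow, rest push out)
b4 |J1  (1-jn J1 has f-setter on 0)

b0 |J2
b1 |J3
b2 |J2
b3 |I1
b4 |J1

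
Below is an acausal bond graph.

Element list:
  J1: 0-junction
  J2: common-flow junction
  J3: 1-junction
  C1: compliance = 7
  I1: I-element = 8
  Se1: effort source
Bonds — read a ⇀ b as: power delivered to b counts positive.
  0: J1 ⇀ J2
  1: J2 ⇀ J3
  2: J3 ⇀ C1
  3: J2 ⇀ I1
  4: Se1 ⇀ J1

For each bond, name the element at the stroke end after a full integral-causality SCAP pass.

β0 stroke→J2
β1 stroke→J2
β2 stroke→J3
β3 stroke→I1
β4 stroke→J1

bond 4 stroke at J1  (Se1: effort source, stroke at far end)
bond 0 stroke at J2  (common-e at J1 fixed by 4)
bond 2 stroke at J3  (C1 integral (e out))
bond 1 stroke at J2  (J3: last free bond brings flow in)
bond 3 stroke at I1  (closing 1-jn rule on J2)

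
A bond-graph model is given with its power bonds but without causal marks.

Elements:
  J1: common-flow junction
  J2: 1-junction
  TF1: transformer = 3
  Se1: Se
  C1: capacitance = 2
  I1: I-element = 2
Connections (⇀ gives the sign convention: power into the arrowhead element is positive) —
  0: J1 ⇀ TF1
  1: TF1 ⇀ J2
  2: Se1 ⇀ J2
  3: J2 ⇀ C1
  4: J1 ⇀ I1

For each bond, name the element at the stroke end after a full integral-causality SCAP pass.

bond 0 →J1
bond 1 →TF1
bond 2 →J2
bond 3 →J2
bond 4 →I1

β2 stroke at J2  (Se1 fixes effort; stroke away)
β3 stroke at J2  (C1: C, integral causality)
β1 stroke at TF1  (J2 needs exactly one f-in)
β0 stroke at J1  (TF1 one-in-one-out from 1)
β4 stroke at I1  (J1 needs exactly one f-in)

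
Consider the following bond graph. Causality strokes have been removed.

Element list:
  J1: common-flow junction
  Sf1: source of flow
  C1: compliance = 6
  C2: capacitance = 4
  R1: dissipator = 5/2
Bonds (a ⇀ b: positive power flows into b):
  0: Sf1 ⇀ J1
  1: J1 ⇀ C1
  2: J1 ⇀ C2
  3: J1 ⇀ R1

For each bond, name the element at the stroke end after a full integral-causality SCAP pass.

bond 0 stroke→Sf1  (Sf1 (Sf) sets flow on bond)
bond 1 stroke→J1  (J1: bond 0 brought flow, rest push out)
bond 2 stroke→J1  (common-f at J1 fixed by 0)
bond 3 stroke→J1  (J1: bond 0 brought flow, rest push out)

bond 0 stroke→Sf1
bond 1 stroke→J1
bond 2 stroke→J1
bond 3 stroke→J1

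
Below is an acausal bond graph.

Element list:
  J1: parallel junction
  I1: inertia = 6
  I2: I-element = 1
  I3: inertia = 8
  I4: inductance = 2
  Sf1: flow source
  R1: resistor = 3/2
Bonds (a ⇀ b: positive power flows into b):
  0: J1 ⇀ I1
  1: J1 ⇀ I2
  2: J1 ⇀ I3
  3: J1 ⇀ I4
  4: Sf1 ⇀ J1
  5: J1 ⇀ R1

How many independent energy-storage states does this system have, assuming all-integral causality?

β4 →Sf1  (source Sf1 imposes f)
β0 →I1  (prefer integral on I1)
β1 →I2  (I2: I, integral causality)
β2 →I3  (I3: I, integral causality)
β3 →I4  (I4: I, integral causality)
β5 →J1  (J1 needs exactly one e-in)

4  (I1, I2, I3, I4 all integral)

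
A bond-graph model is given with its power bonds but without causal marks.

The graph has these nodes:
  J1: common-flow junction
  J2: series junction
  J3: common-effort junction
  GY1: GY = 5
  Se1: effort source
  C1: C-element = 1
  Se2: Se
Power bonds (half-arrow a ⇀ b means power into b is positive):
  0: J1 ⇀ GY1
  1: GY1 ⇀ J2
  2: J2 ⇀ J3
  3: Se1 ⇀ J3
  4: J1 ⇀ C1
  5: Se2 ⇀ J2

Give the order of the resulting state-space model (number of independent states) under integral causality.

#3 |J3  (Se1 fixes effort; stroke away)
#5 |J2  (source Se2 imposes e)
#2 |J2  (common-e at J3 fixed by 3)
#1 |GY1  (J2 needs exactly one f-in)
#0 |GY1  (GY1 both-in/both-out from 1)
#4 |J1  (J1 flow already set via bond 0)

1  (C1 all integral)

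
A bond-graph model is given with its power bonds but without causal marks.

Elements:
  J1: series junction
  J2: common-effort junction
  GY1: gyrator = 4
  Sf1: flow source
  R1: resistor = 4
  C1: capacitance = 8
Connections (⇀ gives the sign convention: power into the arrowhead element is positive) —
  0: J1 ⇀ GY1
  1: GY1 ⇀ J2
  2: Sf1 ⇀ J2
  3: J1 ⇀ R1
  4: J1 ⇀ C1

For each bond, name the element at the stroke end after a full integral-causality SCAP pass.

#2 |Sf1  (Sf1: flow source, stroke at near end)
#1 |J2  (J2: last free bond brings effort in)
#0 |J1  (GY GY1: same side as bond 1)
#4 |J1  (C1: C, integral causality)
#3 |R1  (J1: last free bond brings flow in)

bond 0 →J1
bond 1 →J2
bond 2 →Sf1
bond 3 →R1
bond 4 →J1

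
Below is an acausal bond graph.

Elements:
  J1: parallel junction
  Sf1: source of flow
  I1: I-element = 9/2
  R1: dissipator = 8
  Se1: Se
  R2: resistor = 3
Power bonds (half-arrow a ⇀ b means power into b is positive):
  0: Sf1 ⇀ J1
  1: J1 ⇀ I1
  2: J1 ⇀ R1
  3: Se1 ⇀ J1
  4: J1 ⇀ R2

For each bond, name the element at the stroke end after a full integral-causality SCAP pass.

b0 stroke at Sf1  (Sf1 (Sf) sets flow on bond)
b3 stroke at J1  (Se1: effort source, stroke at far end)
b1 stroke at I1  (J1: bond 3 brought effort, rest push out)
b2 stroke at R1  (common-e at J1 fixed by 3)
b4 stroke at R2  (J1 effort already set via bond 3)

#0 |Sf1
#1 |I1
#2 |R1
#3 |J1
#4 |R2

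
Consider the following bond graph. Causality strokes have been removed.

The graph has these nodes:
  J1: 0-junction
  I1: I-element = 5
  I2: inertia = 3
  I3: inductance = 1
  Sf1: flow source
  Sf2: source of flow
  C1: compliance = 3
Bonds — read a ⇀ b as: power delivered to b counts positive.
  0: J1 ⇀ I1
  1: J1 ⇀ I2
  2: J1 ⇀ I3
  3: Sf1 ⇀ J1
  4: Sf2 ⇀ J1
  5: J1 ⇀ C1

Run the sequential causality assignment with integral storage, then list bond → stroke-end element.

b3 |Sf1  (source Sf1 imposes f)
b4 |Sf2  (Sf2 fixes flow; stroke at Sf2)
b0 |I1  (prefer integral on I1)
b1 |I2  (I2 integral (f out))
b2 |I3  (I3 outputs flow p/I3)
b5 |J1  (J1: last free bond brings effort in)

β0 stroke→I1
β1 stroke→I2
β2 stroke→I3
β3 stroke→Sf1
β4 stroke→Sf2
β5 stroke→J1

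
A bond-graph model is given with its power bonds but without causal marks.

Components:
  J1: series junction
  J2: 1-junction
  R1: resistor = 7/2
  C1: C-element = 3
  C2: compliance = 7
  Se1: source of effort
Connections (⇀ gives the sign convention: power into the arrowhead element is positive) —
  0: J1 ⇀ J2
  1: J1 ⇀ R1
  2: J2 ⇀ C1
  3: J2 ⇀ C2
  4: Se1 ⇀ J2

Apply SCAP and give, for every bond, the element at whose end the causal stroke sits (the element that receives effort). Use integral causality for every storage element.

#4 |J2  (source Se1 imposes e)
#2 |J2  (C1: C, integral causality)
#3 |J2  (C2 integral (e out))
#0 |J1  (closing 1-jn rule on J2)
#1 |R1  (J1 needs exactly one f-in)

bond 0 stroke→J1
bond 1 stroke→R1
bond 2 stroke→J2
bond 3 stroke→J2
bond 4 stroke→J2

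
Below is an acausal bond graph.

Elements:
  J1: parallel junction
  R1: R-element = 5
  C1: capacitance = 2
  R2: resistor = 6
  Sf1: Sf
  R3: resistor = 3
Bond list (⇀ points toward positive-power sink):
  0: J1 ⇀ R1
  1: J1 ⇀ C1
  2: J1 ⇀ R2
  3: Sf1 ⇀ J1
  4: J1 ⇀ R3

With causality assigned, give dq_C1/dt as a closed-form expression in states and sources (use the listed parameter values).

β3 stroke→Sf1  (Sf1: flow source, stroke at near end)
β1 stroke→J1  (C1 integral (e out))
β0 stroke→R1  (0-jn J1 has e-setter on 1)
β2 stroke→R2  (common-e at J1 fixed by 1)
β4 stroke→R3  (J1: bond 1 brought effort, rest push out)

dq_C1/dt = F_Sf1 - 7*q_C1/20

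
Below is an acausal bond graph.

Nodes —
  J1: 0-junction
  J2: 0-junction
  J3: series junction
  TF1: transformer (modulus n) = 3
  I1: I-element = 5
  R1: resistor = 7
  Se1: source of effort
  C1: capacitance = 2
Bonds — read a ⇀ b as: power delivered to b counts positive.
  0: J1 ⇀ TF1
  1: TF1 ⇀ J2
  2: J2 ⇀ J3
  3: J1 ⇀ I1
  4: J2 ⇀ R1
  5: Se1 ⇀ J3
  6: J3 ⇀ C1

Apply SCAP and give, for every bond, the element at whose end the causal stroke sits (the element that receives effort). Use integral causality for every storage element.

#5 |J3  (Se1 fixes effort; stroke away)
#3 |I1  (I1: I, integral causality)
#0 |J1  (closing 0-jn rule on J1)
#1 |TF1  (TF TF1: opposite of bond 0)
#6 |J3  (C1 outputs effort q/C1)
#2 |J2  (only one flow-in slot at J3)
#4 |R1  (J2: bond 2 brought effort, rest push out)

bond 0 →J1
bond 1 →TF1
bond 2 →J2
bond 3 →I1
bond 4 →R1
bond 5 →J3
bond 6 →J3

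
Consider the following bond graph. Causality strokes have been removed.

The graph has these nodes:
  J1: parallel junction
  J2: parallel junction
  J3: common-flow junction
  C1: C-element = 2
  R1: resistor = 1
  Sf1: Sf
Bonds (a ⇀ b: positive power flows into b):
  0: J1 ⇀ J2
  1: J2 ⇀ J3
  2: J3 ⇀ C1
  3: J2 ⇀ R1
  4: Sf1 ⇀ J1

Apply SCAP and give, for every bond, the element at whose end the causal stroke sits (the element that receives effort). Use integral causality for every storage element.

#0 stroke→J1
#1 stroke→J2
#2 stroke→J3
#3 stroke→R1
#4 stroke→Sf1

#4 |Sf1  (Sf1 fixes flow; stroke at Sf1)
#0 |J1  (only one effort-in slot at J1)
#2 |J3  (prefer integral on C1)
#1 |J2  (only one flow-in slot at J3)
#3 |R1  (0-jn J2 has e-setter on 1)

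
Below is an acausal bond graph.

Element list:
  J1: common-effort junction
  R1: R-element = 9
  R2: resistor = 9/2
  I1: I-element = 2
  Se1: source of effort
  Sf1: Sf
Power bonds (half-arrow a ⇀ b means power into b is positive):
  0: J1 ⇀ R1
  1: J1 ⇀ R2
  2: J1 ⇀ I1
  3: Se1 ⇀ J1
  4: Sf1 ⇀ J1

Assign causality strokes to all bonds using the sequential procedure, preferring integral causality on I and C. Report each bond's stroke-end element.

#3 stroke→J1  (Se1 (Se) sets effort on bond)
#4 stroke→Sf1  (Sf1 fixes flow; stroke at Sf1)
#0 stroke→R1  (0-jn J1 has e-setter on 3)
#1 stroke→R2  (0-jn J1 has e-setter on 3)
#2 stroke→I1  (J1 effort already set via bond 3)

β0 stroke→R1
β1 stroke→R2
β2 stroke→I1
β3 stroke→J1
β4 stroke→Sf1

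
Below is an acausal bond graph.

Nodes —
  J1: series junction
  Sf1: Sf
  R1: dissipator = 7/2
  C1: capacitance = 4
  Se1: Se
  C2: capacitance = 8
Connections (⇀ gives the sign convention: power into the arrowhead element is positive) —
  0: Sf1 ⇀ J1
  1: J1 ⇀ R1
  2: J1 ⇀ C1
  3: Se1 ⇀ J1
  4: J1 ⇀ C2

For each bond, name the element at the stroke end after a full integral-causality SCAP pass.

#0 stroke→Sf1  (Sf1: flow source, stroke at near end)
#3 stroke→J1  (Se1 (Se) sets effort on bond)
#1 stroke→J1  (J1: bond 0 brought flow, rest push out)
#2 stroke→J1  (J1 flow already set via bond 0)
#4 stroke→J1  (J1 flow already set via bond 0)

β0 stroke→Sf1
β1 stroke→J1
β2 stroke→J1
β3 stroke→J1
β4 stroke→J1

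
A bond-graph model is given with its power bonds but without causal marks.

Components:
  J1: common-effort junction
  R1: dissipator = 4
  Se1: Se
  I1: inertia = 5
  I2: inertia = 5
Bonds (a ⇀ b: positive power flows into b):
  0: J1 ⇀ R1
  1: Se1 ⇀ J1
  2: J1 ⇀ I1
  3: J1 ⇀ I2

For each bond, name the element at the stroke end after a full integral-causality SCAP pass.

bond 1 stroke→J1  (Se1 fixes effort; stroke away)
bond 0 stroke→R1  (0-jn J1 has e-setter on 1)
bond 2 stroke→I1  (J1: bond 1 brought effort, rest push out)
bond 3 stroke→I2  (J1 effort already set via bond 1)

#0 →R1
#1 →J1
#2 →I1
#3 →I2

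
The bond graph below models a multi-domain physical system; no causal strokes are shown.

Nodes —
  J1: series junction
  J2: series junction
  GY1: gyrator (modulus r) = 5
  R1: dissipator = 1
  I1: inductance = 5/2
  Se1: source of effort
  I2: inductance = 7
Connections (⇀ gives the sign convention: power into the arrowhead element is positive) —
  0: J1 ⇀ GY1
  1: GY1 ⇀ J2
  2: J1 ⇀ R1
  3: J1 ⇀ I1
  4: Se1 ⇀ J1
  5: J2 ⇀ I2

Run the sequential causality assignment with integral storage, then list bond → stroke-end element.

#4 stroke→J1  (Se1 fixes effort; stroke away)
#3 stroke→I1  (I1 integral (f out))
#0 stroke→J1  (J1 flow already set via bond 3)
#2 stroke→J1  (1-jn J1 has f-setter on 3)
#1 stroke→J2  (GY GY1: same side as bond 0)
#5 stroke→I2  (only one flow-in slot at J2)

#0 stroke at J1
#1 stroke at J2
#2 stroke at J1
#3 stroke at I1
#4 stroke at J1
#5 stroke at I2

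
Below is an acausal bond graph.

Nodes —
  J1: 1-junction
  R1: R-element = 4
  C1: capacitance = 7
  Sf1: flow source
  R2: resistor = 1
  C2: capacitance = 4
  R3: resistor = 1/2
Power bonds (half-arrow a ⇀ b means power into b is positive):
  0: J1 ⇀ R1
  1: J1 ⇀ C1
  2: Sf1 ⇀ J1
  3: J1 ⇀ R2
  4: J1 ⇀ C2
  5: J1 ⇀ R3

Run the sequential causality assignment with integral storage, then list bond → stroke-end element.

b2 →Sf1  (Sf1 fixes flow; stroke at Sf1)
b0 →J1  (J1 flow already set via bond 2)
b1 →J1  (J1: bond 2 brought flow, rest push out)
b3 →J1  (1-jn J1 has f-setter on 2)
b4 →J1  (J1 flow already set via bond 2)
b5 →J1  (common-f at J1 fixed by 2)

#0 stroke at J1
#1 stroke at J1
#2 stroke at Sf1
#3 stroke at J1
#4 stroke at J1
#5 stroke at J1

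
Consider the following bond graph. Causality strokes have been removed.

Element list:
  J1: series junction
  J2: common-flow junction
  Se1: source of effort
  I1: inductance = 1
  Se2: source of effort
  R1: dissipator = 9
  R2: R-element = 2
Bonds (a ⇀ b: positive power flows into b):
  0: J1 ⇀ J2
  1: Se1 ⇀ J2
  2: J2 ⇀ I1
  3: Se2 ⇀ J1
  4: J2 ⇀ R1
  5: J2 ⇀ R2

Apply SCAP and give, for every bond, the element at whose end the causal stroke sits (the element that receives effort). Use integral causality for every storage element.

b0 stroke at J2
b1 stroke at J2
b2 stroke at I1
b3 stroke at J1
b4 stroke at J2
b5 stroke at J2

bond 1 |J2  (Se1 fixes effort; stroke away)
bond 3 |J1  (source Se2 imposes e)
bond 0 |J2  (only one flow-in slot at J1)
bond 2 |I1  (prefer integral on I1)
bond 4 |J2  (1-jn J2 has f-setter on 2)
bond 5 |J2  (1-jn J2 has f-setter on 2)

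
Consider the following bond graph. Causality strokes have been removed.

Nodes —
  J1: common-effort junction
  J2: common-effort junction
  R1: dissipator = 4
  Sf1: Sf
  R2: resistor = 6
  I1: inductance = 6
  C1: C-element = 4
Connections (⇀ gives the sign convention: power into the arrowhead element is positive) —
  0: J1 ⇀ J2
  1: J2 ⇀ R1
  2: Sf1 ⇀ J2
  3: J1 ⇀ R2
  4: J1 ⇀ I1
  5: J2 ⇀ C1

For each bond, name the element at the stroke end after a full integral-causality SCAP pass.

b2 stroke→Sf1  (source Sf1 imposes f)
b4 stroke→I1  (I1: I, integral causality)
b5 stroke→J2  (prefer integral on C1)
b0 stroke→J1  (common-e at J2 fixed by 5)
b1 stroke→R1  (J2: bond 5 brought effort, rest push out)
b3 stroke→R2  (J1 effort already set via bond 0)

#0 →J1
#1 →R1
#2 →Sf1
#3 →R2
#4 →I1
#5 →J2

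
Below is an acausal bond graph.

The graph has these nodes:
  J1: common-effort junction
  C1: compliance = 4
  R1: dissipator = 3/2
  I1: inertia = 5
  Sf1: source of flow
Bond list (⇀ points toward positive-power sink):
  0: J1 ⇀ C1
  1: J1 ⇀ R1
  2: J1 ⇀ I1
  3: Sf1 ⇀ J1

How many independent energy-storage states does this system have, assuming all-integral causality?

2  (C1, I1 all integral)

#3 →Sf1  (Sf1: flow source, stroke at near end)
#0 →J1  (C1 outputs effort q/C1)
#1 →R1  (common-e at J1 fixed by 0)
#2 →I1  (J1 effort already set via bond 0)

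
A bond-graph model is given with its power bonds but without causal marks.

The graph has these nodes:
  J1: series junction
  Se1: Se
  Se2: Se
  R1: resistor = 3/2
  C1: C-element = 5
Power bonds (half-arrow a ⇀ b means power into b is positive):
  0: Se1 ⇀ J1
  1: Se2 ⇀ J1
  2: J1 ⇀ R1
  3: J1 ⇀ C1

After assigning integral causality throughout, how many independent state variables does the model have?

bond 0 |J1  (Se1: effort source, stroke at far end)
bond 1 |J1  (Se2: effort source, stroke at far end)
bond 3 |J1  (C1 integral (e out))
bond 2 |R1  (J1 needs exactly one f-in)

1  (C1 all integral)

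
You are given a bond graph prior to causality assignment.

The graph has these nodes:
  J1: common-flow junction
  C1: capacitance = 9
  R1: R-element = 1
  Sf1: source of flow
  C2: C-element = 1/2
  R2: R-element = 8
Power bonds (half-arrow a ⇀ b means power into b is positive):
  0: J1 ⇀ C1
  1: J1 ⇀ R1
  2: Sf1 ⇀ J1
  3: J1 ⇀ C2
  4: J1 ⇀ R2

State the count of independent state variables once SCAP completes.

bond 2 |Sf1  (Sf1: flow source, stroke at near end)
bond 0 |J1  (J1: bond 2 brought flow, rest push out)
bond 1 |J1  (common-f at J1 fixed by 2)
bond 3 |J1  (1-jn J1 has f-setter on 2)
bond 4 |J1  (J1 flow already set via bond 2)

2  (C1, C2 all integral)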